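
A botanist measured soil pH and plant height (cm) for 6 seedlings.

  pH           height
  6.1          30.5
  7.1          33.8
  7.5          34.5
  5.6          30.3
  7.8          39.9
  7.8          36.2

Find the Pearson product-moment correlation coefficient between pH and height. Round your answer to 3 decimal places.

n = 6, Σx = 41.9, Σy = 205.2, Σx² = 296.91, Σy² = 7083.48, Σxy = 1448.04
nΣxy − ΣxΣy = 8688.24 − 8597.88 = 90.36
nΣx² − (Σx)² = 1781.46 − 1755.61 = 25.85; nΣy² − (Σy)² = 42500.88 − 42107.04 = 393.84
r = 90.36 / √(25.85 × 393.84) = 90.36 / 100.8998 ≈ 0.896

0.896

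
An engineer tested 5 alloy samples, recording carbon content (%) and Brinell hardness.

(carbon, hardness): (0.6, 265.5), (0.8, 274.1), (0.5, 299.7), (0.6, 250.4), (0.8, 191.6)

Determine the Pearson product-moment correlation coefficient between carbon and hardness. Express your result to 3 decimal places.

-0.633

n = 5, Σx = 3.3, Σy = 1281.3, Σx² = 2.25, Σy² = 334851.87, Σxy = 831.95
nΣxy − ΣxΣy = 4159.75 − 4228.29 = -68.54
nΣx² − (Σx)² = 11.25 − 10.89 = 0.36; nΣy² − (Σy)² = 1674259.35 − 1641729.69 = 32529.66
r = -68.54 / √(0.36 × 32529.66) = -68.54 / 108.2159 ≈ -0.633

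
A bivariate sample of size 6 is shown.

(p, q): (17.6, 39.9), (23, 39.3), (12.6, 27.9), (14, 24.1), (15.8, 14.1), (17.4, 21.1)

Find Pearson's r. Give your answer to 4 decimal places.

0.5408

n = 6, Σp = 100.4, Σq = 166.4, Σp² = 1745.92, Σq² = 5139.74, Σpq = 2885
nΣpq − ΣpΣq = 17310 − 16706.56 = 603.44
nΣp² − (Σp)² = 10475.52 − 10080.16 = 395.36; nΣq² − (Σq)² = 30838.44 − 27688.96 = 3149.48
r = 603.44 / √(395.36 × 3149.48) = 603.44 / 1115.8756 ≈ 0.5408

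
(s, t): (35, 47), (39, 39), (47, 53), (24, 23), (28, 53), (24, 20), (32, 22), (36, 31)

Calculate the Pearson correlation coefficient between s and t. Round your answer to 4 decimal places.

n = 8, Σs = 265, Σt = 288, Σs² = 9211, Σt² = 11722, Σst = 9993
nΣst − ΣsΣt = 79944 − 76320 = 3624
nΣs² − (Σs)² = 73688 − 70225 = 3463; nΣt² − (Σt)² = 93776 − 82944 = 10832
r = 3624 / √(3463 × 10832) = 3624 / 6124.6401 ≈ 0.5917

0.5917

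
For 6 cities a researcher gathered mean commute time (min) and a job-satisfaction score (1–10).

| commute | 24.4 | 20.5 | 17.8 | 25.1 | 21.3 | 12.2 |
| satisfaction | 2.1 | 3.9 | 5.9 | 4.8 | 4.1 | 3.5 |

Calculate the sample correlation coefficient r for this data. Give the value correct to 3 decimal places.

-0.150

n = 6, Σx = 121.3, Σy = 24.3, Σx² = 2564.99, Σy² = 106.53, Σxy = 486.72
nΣxy − ΣxΣy = 2920.32 − 2947.59 = -27.27
nΣx² − (Σx)² = 15389.94 − 14713.69 = 676.25; nΣy² − (Σy)² = 639.18 − 590.49 = 48.69
r = -27.27 / √(676.25 × 48.69) = -27.27 / 181.4569 ≈ -0.150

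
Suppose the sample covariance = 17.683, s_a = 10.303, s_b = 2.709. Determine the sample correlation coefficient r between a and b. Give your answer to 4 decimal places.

r = Cov(a,b) / (s_a · s_b) = 17.683 / (10.303 × 2.709)
  = 17.683 / 27.9108 ≈ 0.6336

0.6336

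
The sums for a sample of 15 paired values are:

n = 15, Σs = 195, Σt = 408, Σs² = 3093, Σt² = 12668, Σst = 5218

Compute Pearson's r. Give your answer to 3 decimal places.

r = (nΣst − ΣsΣt) / √[(nΣs² − (Σs)²)(nΣt² − (Σt)²)]
Numerator: 15×5218 − 195×408 = -1290
Denominator: √[(46395 − 38025)(190020 − 166464)] = √[8370 × 23556] = 14041.4999
r = -1290 / 14041.4999 ≈ -0.092

-0.092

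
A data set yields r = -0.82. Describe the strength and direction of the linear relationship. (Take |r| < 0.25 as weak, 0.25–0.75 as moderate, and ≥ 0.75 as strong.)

strong negative

r = -0.82 < 0 so the relationship is negative.
|r| = 0.82, which falls in the strong range.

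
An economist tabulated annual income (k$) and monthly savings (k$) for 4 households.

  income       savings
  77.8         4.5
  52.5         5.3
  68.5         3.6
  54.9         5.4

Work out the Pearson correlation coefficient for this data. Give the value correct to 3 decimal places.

-0.703

n = 4, Σx = 253.7, Σy = 18.8, Σx² = 16515.35, Σy² = 90.46, Σxy = 1171.41
nΣxy − ΣxΣy = 4685.64 − 4769.56 = -83.92
nΣx² − (Σx)² = 66061.4 − 64363.69 = 1697.71; nΣy² − (Σy)² = 361.84 − 353.44 = 8.4
r = -83.92 / √(1697.71 × 8.4) = -83.92 / 119.4184 ≈ -0.703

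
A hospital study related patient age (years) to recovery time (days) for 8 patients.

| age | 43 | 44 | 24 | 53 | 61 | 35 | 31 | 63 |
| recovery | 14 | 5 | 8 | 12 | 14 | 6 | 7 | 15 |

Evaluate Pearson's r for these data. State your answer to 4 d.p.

0.7324

n = 8, Σx = 354, Σy = 81, Σx² = 17046, Σy² = 935, Σxy = 3876
nΣxy − ΣxΣy = 31008 − 28674 = 2334
nΣx² − (Σx)² = 136368 − 125316 = 11052; nΣy² − (Σy)² = 7480 − 6561 = 919
r = 2334 / √(11052 × 919) = 2334 / 3186.9716 ≈ 0.7324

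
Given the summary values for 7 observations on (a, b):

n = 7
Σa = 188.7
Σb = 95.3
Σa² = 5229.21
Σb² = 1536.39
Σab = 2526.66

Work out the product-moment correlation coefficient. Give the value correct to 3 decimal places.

r = (nΣab − ΣaΣb) / √[(nΣa² − (Σa)²)(nΣb² − (Σb)²)]
Numerator: 7×2526.66 − 188.7×95.3 = -296.49
Denominator: √[(36604.47 − 35607.69)(10754.73 − 9082.09)] = √[996.78 × 1672.64] = 1291.2219
r = -296.49 / 1291.2219 ≈ -0.230

-0.230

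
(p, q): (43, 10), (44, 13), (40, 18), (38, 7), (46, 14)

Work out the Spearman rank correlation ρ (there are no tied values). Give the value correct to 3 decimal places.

0.400

Rank p: 3, 4, 2, 1, 5
Rank q: 2, 3, 5, 1, 4
d = rank(p) − rank(q): 1, 1, -3, 0, 1; Σd² = 12
ρ = 1 − 6Σd² / [n(n²−1)] = 1 − 6×12 / (5×24) = 1 − 72/120 ≈ 0.400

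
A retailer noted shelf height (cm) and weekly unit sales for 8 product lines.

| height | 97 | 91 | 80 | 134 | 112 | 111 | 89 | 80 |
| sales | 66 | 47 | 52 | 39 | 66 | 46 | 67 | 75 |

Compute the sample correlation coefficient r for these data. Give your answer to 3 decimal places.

n = 8, Σx = 794, Σy = 458, Σx² = 81232, Σy² = 27376, Σxy = 44526
nΣxy − ΣxΣy = 356208 − 363652 = -7444
nΣx² − (Σx)² = 649856 − 630436 = 19420; nΣy² − (Σy)² = 219008 − 209764 = 9244
r = -7444 / √(19420 × 9244) = -7444 / 13398.4507 ≈ -0.556

-0.556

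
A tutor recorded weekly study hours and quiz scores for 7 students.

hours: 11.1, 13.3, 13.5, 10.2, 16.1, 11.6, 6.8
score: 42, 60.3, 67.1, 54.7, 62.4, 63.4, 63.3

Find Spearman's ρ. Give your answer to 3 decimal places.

Rank hours: 3, 5, 6, 2, 7, 4, 1
Rank score: 1, 3, 7, 2, 4, 6, 5
d = rank(hours) − rank(score): 2, 2, -1, 0, 3, -2, -4; Σd² = 38
ρ = 1 − 6Σd² / [n(n²−1)] = 1 − 6×38 / (7×48) = 1 − 228/336 ≈ 0.321

0.321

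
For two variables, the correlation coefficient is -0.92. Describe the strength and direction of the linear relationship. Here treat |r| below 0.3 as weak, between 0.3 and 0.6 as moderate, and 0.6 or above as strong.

r = -0.92 < 0 so the relationship is negative.
|r| = 0.92, which falls in the strong range.

strong negative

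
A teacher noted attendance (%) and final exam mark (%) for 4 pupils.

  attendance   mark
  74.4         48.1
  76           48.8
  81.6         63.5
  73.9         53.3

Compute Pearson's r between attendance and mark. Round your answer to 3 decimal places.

0.867

n = 4, Σx = 305.9, Σy = 213.7, Σx² = 23431.13, Σy² = 11568.19, Σxy = 16407.91
nΣxy − ΣxΣy = 65631.64 − 65370.83 = 260.81
nΣx² − (Σx)² = 93724.52 − 93574.81 = 149.71; nΣy² − (Σy)² = 46272.76 − 45667.69 = 605.07
r = 260.81 / √(149.71 × 605.07) = 260.81 / 300.9735 ≈ 0.867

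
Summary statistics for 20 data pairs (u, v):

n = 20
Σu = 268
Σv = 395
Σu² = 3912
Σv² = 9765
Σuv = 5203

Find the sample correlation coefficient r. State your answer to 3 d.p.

r = (nΣuv − ΣuΣv) / √[(nΣu² − (Σu)²)(nΣv² − (Σv)²)]
Numerator: 20×5203 − 268×395 = -1800
Denominator: √[(78240 − 71824)(195300 − 156025)] = √[6416 × 39275] = 15874.1425
r = -1800 / 15874.1425 ≈ -0.113

-0.113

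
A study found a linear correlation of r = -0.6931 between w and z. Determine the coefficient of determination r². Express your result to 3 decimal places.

r² = (-0.6931)² = 0.480

0.480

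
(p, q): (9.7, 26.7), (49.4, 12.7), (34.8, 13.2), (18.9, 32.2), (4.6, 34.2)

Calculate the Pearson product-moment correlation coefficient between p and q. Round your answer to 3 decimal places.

n = 5, Σp = 117.4, Σq = 119, Σp² = 4123.86, Σq² = 3254.9, Σpq = 2111.63
nΣpq − ΣpΣq = 10558.15 − 13970.6 = -3412.45
nΣp² − (Σp)² = 20619.3 − 13782.76 = 6836.54; nΣq² − (Σq)² = 16274.5 − 14161 = 2113.5
r = -3412.45 / √(6836.54 × 2113.5) = -3412.45 / 3801.1876 ≈ -0.898

-0.898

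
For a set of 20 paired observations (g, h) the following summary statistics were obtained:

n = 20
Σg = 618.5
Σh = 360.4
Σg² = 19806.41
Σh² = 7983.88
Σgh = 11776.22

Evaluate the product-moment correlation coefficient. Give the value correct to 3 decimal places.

0.627

r = (nΣgh − ΣgΣh) / √[(nΣg² − (Σg)²)(nΣh² − (Σh)²)]
Numerator: 20×11776.22 − 618.5×360.4 = 12617
Denominator: √[(396128.2 − 382542.25)(159677.6 − 129888.16)] = √[13585.95 × 29789.44] = 20117.6003
r = 12617 / 20117.6003 ≈ 0.627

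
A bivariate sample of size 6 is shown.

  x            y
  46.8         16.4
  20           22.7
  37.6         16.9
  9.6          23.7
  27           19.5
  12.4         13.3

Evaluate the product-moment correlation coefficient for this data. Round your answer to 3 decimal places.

-0.347

n = 6, Σx = 153.4, Σy = 112.5, Σx² = 4978.92, Σy² = 2188.69, Σxy = 2775.9
nΣxy − ΣxΣy = 16655.4 − 17257.5 = -602.1
nΣx² − (Σx)² = 29873.52 − 23531.56 = 6341.96; nΣy² − (Σy)² = 13132.14 − 12656.25 = 475.89
r = -602.1 / √(6341.96 × 475.89) = -602.1 / 1737.2609 ≈ -0.347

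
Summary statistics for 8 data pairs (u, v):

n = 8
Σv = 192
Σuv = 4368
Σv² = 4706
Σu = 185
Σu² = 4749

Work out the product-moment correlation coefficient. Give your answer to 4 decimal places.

r = (nΣuv − ΣuΣv) / √[(nΣu² − (Σu)²)(nΣv² − (Σv)²)]
Numerator: 8×4368 − 185×192 = -576
Denominator: √[(37992 − 34225)(37648 − 36864)] = √[3767 × 784] = 1718.5249
r = -576 / 1718.5249 ≈ -0.3352

-0.3352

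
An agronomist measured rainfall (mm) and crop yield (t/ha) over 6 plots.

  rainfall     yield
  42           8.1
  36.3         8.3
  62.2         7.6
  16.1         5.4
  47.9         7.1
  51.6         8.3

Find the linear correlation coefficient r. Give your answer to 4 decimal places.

0.6541

n = 6, Σx = 256.1, Σy = 44.8, Σx² = 12166.71, Σy² = 340.72, Σxy = 1969.52
nΣxy − ΣxΣy = 11817.12 − 11473.28 = 343.84
nΣx² − (Σx)² = 73000.26 − 65587.21 = 7413.05; nΣy² − (Σy)² = 2044.32 − 2007.04 = 37.28
r = 343.84 / √(7413.05 × 37.28) = 343.84 / 525.6981 ≈ 0.6541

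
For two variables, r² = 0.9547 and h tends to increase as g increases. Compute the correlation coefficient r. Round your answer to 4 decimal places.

0.9771

|r| = √0.9547 = 0.9771
The association is positive, so r = 0.9771.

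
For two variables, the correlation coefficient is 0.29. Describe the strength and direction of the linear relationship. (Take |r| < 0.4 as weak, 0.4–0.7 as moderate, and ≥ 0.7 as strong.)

weak positive

r = 0.29 > 0 so the relationship is positive.
|r| = 0.29, which falls in the weak range.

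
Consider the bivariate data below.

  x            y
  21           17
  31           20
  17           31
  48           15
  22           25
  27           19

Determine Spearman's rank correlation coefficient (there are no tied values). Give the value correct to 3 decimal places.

-0.600

Rank x: 2, 5, 1, 6, 3, 4
Rank y: 2, 4, 6, 1, 5, 3
d = rank(x) − rank(y): 0, 1, -5, 5, -2, 1; Σd² = 56
ρ = 1 − 6Σd² / [n(n²−1)] = 1 − 6×56 / (6×35) = 1 − 336/210 ≈ -0.600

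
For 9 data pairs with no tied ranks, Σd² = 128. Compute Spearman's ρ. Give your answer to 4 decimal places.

-0.0667

ρ = 1 − 6Σd² / [n(n²−1)] = 1 − 6×128 / (9×80)
  = 1 − 768/720 = 1 − 1.06667 ≈ -0.0667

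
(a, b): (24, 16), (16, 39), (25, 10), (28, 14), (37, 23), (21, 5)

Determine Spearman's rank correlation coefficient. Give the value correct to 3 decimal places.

-0.029

Rank a: 3, 1, 4, 5, 6, 2
Rank b: 4, 6, 2, 3, 5, 1
d = rank(a) − rank(b): -1, -5, 2, 2, 1, 1; Σd² = 36
ρ = 1 − 6Σd² / [n(n²−1)] = 1 − 6×36 / (6×35) = 1 − 216/210 ≈ -0.029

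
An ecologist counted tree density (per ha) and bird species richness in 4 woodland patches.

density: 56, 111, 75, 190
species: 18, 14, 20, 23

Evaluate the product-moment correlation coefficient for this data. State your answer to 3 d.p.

n = 4, Σx = 432, Σy = 75, Σx² = 57182, Σy² = 1449, Σxy = 8432
nΣxy − ΣxΣy = 33728 − 32400 = 1328
nΣx² − (Σx)² = 228728 − 186624 = 42104; nΣy² − (Σy)² = 5796 − 5625 = 171
r = 1328 / √(42104 × 171) = 1328 / 2683.2413 ≈ 0.495

0.495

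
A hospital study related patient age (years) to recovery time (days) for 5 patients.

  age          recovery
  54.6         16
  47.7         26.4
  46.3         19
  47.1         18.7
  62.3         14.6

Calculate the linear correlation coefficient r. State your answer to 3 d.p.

-0.670

n = 5, Σx = 258, Σy = 94.7, Σx² = 13499.84, Σy² = 1876.81, Σxy = 4802.93
nΣxy − ΣxΣy = 24014.65 − 24432.6 = -417.95
nΣx² − (Σx)² = 67499.2 − 66564 = 935.2; nΣy² − (Σy)² = 9384.05 − 8968.09 = 415.96
r = -417.95 / √(935.2 × 415.96) = -417.95 / 623.7033 ≈ -0.670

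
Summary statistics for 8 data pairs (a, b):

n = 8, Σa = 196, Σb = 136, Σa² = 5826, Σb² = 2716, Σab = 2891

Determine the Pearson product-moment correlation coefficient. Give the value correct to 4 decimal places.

r = (nΣab − ΣaΣb) / √[(nΣa² − (Σa)²)(nΣb² − (Σb)²)]
Numerator: 8×2891 − 196×136 = -3528
Denominator: √[(46608 − 38416)(21728 − 18496)] = √[8192 × 3232] = 5145.5363
r = -3528 / 5145.5363 ≈ -0.6856

-0.6856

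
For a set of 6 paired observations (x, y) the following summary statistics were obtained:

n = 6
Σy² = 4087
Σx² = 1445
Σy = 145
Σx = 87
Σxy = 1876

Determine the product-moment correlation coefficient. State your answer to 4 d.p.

r = (nΣxy − ΣxΣy) / √[(nΣx² − (Σx)²)(nΣy² − (Σy)²)]
Numerator: 6×1876 − 87×145 = -1359
Denominator: √[(8670 − 7569)(24522 − 21025)] = √[1101 × 3497] = 1962.1919
r = -1359 / 1962.1919 ≈ -0.6926

-0.6926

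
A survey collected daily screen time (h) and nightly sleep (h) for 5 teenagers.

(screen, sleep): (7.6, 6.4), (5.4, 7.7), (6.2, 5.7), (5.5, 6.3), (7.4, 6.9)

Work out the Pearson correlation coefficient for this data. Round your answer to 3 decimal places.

n = 5, Σx = 32.1, Σy = 33, Σx² = 210.37, Σy² = 220.04, Σxy = 211.27
nΣxy − ΣxΣy = 1056.35 − 1059.3 = -2.95
nΣx² − (Σx)² = 1051.85 − 1030.41 = 21.44; nΣy² − (Σy)² = 1100.2 − 1089 = 11.2
r = -2.95 / √(21.44 × 11.2) = -2.95 / 15.4961 ≈ -0.190

-0.190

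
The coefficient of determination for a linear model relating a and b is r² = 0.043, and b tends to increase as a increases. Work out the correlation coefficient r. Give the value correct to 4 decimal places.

|r| = √0.043 = 0.2074
The association is positive, so r = 0.2074.

0.2074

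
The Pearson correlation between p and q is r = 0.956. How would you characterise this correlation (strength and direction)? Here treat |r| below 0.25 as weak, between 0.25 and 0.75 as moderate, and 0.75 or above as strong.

strong positive

r = 0.956 > 0 so the relationship is positive.
|r| = 0.956, which falls in the strong range.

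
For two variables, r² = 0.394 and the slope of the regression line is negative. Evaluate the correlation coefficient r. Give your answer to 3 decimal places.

|r| = √0.394 = 0.628
The association is negative, so r = −0.628.

-0.628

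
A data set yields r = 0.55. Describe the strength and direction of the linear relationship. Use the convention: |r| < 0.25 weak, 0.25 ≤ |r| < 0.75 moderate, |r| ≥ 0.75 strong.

r = 0.55 > 0 so the relationship is positive.
|r| = 0.55, which falls in the moderate range.

moderate positive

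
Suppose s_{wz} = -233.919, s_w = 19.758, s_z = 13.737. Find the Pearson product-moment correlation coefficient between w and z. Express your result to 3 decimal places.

-0.862

r = Cov(w,z) / (s_w · s_z) = -233.919 / (19.758 × 13.737)
  = -233.919 / 271.4156 ≈ -0.862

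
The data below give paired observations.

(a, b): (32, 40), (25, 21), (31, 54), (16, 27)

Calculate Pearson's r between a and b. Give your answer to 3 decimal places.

0.677

n = 4, Σa = 104, Σb = 142, Σa² = 2866, Σb² = 5686, Σab = 3911
nΣab − ΣaΣb = 15644 − 14768 = 876
nΣa² − (Σa)² = 11464 − 10816 = 648; nΣb² − (Σb)² = 22744 − 20164 = 2580
r = 876 / √(648 × 2580) = 876 / 1292.9965 ≈ 0.677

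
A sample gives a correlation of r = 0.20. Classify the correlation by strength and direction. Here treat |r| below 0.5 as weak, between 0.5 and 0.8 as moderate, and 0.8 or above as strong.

r = 0.20 > 0 so the relationship is positive.
|r| = 0.20, which falls in the weak range.

weak positive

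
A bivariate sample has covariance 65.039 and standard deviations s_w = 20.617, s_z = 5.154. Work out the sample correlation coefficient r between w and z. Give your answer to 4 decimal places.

0.6121

r = Cov(w,z) / (s_w · s_z) = 65.039 / (20.617 × 5.154)
  = 65.039 / 106.2600 ≈ 0.6121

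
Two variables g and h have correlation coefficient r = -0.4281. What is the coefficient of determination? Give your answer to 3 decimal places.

0.183

r² = (-0.4281)² = 0.183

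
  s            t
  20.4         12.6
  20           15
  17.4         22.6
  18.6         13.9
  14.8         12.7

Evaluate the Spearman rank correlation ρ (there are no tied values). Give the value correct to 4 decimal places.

-0.3000

Rank s: 5, 4, 2, 3, 1
Rank t: 1, 4, 5, 3, 2
d = rank(s) − rank(t): 4, 0, -3, 0, -1; Σd² = 26
ρ = 1 − 6Σd² / [n(n²−1)] = 1 − 6×26 / (5×24) = 1 − 156/120 ≈ -0.3000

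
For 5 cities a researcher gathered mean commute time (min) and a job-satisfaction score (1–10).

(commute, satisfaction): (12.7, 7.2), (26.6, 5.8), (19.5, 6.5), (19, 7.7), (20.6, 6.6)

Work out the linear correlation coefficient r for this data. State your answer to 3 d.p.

n = 5, Σx = 98.4, Σy = 33.8, Σx² = 2034.46, Σy² = 230.58, Σxy = 654.73
nΣxy − ΣxΣy = 3273.65 − 3325.92 = -52.27
nΣx² − (Σx)² = 10172.3 − 9682.56 = 489.74; nΣy² − (Σy)² = 1152.9 − 1142.44 = 10.46
r = -52.27 / √(489.74 × 10.46) = -52.27 / 71.5729 ≈ -0.730

-0.730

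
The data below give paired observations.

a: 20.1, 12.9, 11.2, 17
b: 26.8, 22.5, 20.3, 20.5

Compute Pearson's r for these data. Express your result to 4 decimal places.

0.7213

n = 4, Σa = 61.2, Σb = 90.1, Σa² = 984.86, Σb² = 2056.83, Σab = 1404.79
nΣab − ΣaΣb = 5619.16 − 5514.12 = 105.04
nΣa² − (Σa)² = 3939.44 − 3745.44 = 194; nΣb² − (Σb)² = 8227.32 − 8118.01 = 109.31
r = 105.04 / √(194 × 109.31) = 105.04 / 145.6233 ≈ 0.7213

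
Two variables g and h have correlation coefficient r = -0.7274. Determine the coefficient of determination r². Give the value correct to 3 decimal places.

r² = (-0.7274)² = 0.529

0.529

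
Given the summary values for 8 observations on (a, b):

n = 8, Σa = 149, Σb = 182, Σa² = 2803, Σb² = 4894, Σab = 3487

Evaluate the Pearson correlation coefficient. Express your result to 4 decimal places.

0.6710

r = (nΣab − ΣaΣb) / √[(nΣa² − (Σa)²)(nΣb² − (Σb)²)]
Numerator: 8×3487 − 149×182 = 778
Denominator: √[(22424 − 22201)(39152 − 33124)] = √[223 × 6028] = 1159.4154
r = 778 / 1159.4154 ≈ 0.6710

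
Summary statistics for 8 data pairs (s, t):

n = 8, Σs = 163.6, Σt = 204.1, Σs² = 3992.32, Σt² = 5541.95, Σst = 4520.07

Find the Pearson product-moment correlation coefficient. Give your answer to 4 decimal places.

0.7440

r = (nΣst − ΣsΣt) / √[(nΣs² − (Σs)²)(nΣt² − (Σt)²)]
Numerator: 8×4520.07 − 163.6×204.1 = 2769.8
Denominator: √[(31938.56 − 26764.96)(44335.6 − 41656.81)] = √[5173.6 × 2678.79] = 3722.7662
r = 2769.8 / 3722.7662 ≈ 0.7440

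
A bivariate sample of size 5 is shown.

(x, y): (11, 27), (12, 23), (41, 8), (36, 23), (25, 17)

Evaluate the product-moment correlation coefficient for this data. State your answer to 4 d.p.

-0.7340

n = 5, Σx = 125, Σy = 98, Σx² = 3867, Σy² = 2140, Σxy = 2154
nΣxy − ΣxΣy = 10770 − 12250 = -1480
nΣx² − (Σx)² = 19335 − 15625 = 3710; nΣy² − (Σy)² = 10700 − 9604 = 1096
r = -1480 / √(3710 × 1096) = -1480 / 2016.4722 ≈ -0.7340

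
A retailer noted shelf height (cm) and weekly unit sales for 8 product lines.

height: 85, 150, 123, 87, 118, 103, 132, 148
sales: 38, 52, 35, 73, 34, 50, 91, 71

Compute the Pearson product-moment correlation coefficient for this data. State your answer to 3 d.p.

0.236

n = 8, Σx = 946, Σy = 444, Σx² = 116284, Σy² = 27680, Σxy = 53368
nΣxy − ΣxΣy = 426944 − 420024 = 6920
nΣx² − (Σx)² = 930272 − 894916 = 35356; nΣy² − (Σy)² = 221440 − 197136 = 24304
r = 6920 / √(35356 × 24304) = 6920 / 29313.6866 ≈ 0.236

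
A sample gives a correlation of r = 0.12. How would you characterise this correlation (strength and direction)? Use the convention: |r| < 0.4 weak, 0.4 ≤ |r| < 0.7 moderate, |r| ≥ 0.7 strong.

r = 0.12 > 0 so the relationship is positive.
|r| = 0.12, which falls in the weak range.

weak positive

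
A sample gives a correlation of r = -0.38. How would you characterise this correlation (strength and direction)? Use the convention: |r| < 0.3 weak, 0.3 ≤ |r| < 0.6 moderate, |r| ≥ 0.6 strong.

r = -0.38 < 0 so the relationship is negative.
|r| = 0.38, which falls in the moderate range.

moderate negative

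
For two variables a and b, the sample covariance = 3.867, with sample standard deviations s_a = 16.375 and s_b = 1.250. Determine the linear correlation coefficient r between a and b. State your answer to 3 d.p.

r = Cov(a,b) / (s_a · s_b) = 3.867 / (16.375 × 1.250)
  = 3.867 / 20.4688 ≈ 0.189

0.189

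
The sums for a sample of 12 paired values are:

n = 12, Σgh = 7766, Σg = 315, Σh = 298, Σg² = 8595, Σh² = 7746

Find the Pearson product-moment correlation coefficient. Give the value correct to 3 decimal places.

-0.168

r = (nΣgh − ΣgΣh) / √[(nΣg² − (Σg)²)(nΣh² − (Σh)²)]
Numerator: 12×7766 − 315×298 = -678
Denominator: √[(103140 − 99225)(92952 − 88804)] = √[3915 × 4148] = 4029.8164
r = -678 / 4029.8164 ≈ -0.168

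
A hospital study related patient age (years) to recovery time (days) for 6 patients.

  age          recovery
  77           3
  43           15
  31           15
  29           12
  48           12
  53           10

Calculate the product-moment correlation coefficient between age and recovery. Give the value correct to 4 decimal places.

n = 6, Σx = 281, Σy = 67, Σx² = 14693, Σy² = 847, Σxy = 2795
nΣxy − ΣxΣy = 16770 − 18827 = -2057
nΣx² − (Σx)² = 88158 − 78961 = 9197; nΣy² − (Σy)² = 5082 − 4489 = 593
r = -2057 / √(9197 × 593) = -2057 / 2335.3417 ≈ -0.8808

-0.8808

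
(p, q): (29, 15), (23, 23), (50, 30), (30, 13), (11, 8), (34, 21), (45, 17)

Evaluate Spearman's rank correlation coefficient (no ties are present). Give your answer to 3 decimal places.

Rank p: 3, 2, 7, 4, 1, 5, 6
Rank q: 3, 6, 7, 2, 1, 5, 4
d = rank(p) − rank(q): 0, -4, 0, 2, 0, 0, 2; Σd² = 24
ρ = 1 − 6Σd² / [n(n²−1)] = 1 − 6×24 / (7×48) = 1 − 144/336 ≈ 0.571

0.571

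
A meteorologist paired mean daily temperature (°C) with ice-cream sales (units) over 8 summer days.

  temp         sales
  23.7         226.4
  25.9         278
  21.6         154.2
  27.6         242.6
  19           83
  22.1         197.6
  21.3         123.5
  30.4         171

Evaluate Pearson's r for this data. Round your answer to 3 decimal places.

0.592

n = 8, Σx = 191.6, Σy = 1476.3, Σx² = 4688.08, Σy² = 301601.37, Σxy = 36365.27
nΣxy − ΣxΣy = 290922.16 − 282859.08 = 8063.08
nΣx² − (Σx)² = 37504.64 − 36710.56 = 794.08; nΣy² − (Σy)² = 2412810.96 − 2179461.69 = 233349.27
r = 8063.08 / √(794.08 × 233349.27) = 8063.08 / 13612.4204 ≈ 0.592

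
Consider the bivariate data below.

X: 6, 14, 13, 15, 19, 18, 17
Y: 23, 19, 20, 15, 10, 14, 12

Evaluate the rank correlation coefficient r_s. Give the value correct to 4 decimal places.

Rank X: 1, 3, 2, 4, 7, 6, 5
Rank Y: 7, 5, 6, 4, 1, 3, 2
d = rank(X) − rank(Y): -6, -2, -4, 0, 6, 3, 3; Σd² = 110
ρ = 1 − 6Σd² / [n(n²−1)] = 1 − 6×110 / (7×48) = 1 − 660/336 ≈ -0.9643

-0.9643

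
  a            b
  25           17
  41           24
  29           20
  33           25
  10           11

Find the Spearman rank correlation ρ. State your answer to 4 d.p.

0.9000

Rank a: 2, 5, 3, 4, 1
Rank b: 2, 4, 3, 5, 1
d = rank(a) − rank(b): 0, 1, 0, -1, 0; Σd² = 2
ρ = 1 − 6Σd² / [n(n²−1)] = 1 − 6×2 / (5×24) = 1 − 12/120 ≈ 0.9000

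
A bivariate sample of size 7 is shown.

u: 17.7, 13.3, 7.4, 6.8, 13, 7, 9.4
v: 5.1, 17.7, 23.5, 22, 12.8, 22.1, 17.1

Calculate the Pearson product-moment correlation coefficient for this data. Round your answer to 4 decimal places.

-0.9382

n = 7, Σu = 74.6, Σv = 120.3, Σu² = 897.54, Σv² = 2320.21, Σuv = 1131.02
nΣuv − ΣuΣv = 7917.14 − 8974.38 = -1057.24
nΣu² − (Σu)² = 6282.78 − 5565.16 = 717.62; nΣv² − (Σv)² = 16241.47 − 14472.09 = 1769.38
r = -1057.24 / √(717.62 × 1769.38) = -1057.24 / 1126.8285 ≈ -0.9382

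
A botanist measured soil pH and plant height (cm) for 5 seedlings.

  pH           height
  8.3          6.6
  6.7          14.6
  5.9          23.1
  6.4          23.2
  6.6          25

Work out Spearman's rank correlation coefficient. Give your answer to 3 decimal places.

Rank pH: 5, 4, 1, 2, 3
Rank height: 1, 2, 3, 4, 5
d = rank(pH) − rank(height): 4, 2, -2, -2, -2; Σd² = 32
ρ = 1 − 6Σd² / [n(n²−1)] = 1 − 6×32 / (5×24) = 1 − 192/120 ≈ -0.600

-0.600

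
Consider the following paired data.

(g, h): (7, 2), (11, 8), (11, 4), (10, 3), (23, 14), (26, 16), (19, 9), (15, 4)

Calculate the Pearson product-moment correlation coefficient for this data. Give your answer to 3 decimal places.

0.926

n = 8, Σg = 122, Σh = 60, Σg² = 2182, Σh² = 642, Σgh = 1145
nΣgh − ΣgΣh = 9160 − 7320 = 1840
nΣg² − (Σg)² = 17456 − 14884 = 2572; nΣh² − (Σh)² = 5136 − 3600 = 1536
r = 1840 / √(2572 × 1536) = 1840 / 1987.6096 ≈ 0.926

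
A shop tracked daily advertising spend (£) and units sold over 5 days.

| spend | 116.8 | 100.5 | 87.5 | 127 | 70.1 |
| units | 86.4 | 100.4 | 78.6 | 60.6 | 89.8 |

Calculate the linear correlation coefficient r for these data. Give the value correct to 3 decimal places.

-0.510

n = 5, Σx = 501.9, Σy = 415.8, Σx² = 52441.75, Σy² = 35459.48, Σxy = 41050.4
nΣxy − ΣxΣy = 205252 − 208690.02 = -3438.02
nΣx² − (Σx)² = 262208.75 − 251903.61 = 10305.14; nΣy² − (Σy)² = 177297.4 − 172889.64 = 4407.76
r = -3438.02 / √(10305.14 × 4407.76) = -3438.02 / 6739.6279 ≈ -0.510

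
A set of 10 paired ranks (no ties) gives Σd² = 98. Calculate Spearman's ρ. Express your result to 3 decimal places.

0.406

ρ = 1 − 6Σd² / [n(n²−1)] = 1 − 6×98 / (10×99)
  = 1 − 588/990 = 1 − 0.5939 ≈ 0.406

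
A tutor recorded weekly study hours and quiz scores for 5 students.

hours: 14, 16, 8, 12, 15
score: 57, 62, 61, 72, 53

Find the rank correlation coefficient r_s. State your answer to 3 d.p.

Rank hours: 3, 5, 1, 2, 4
Rank score: 2, 4, 3, 5, 1
d = rank(hours) − rank(score): 1, 1, -2, -3, 3; Σd² = 24
ρ = 1 − 6Σd² / [n(n²−1)] = 1 − 6×24 / (5×24) = 1 − 144/120 ≈ -0.200

-0.200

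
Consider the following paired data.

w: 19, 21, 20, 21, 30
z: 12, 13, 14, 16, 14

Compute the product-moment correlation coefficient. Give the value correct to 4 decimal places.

n = 5, Σw = 111, Σz = 69, Σw² = 2543, Σz² = 961, Σwz = 1537
nΣwz − ΣwΣz = 7685 − 7659 = 26
nΣw² − (Σw)² = 12715 − 12321 = 394; nΣz² − (Σz)² = 4805 − 4761 = 44
r = 26 / √(394 × 44) = 26 / 131.6662 ≈ 0.1975

0.1975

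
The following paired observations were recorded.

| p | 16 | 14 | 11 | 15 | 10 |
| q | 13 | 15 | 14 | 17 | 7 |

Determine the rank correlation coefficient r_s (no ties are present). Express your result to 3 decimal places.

0.400

Rank p: 5, 3, 2, 4, 1
Rank q: 2, 4, 3, 5, 1
d = rank(p) − rank(q): 3, -1, -1, -1, 0; Σd² = 12
ρ = 1 − 6Σd² / [n(n²−1)] = 1 − 6×12 / (5×24) = 1 − 72/120 ≈ 0.400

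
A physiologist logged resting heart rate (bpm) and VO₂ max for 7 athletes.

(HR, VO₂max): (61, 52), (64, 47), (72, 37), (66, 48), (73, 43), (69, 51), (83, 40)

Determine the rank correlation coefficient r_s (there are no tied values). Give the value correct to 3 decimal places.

Rank HR: 1, 2, 5, 3, 6, 4, 7
Rank VO₂max: 7, 4, 1, 5, 3, 6, 2
d = rank(HR) − rank(VO₂max): -6, -2, 4, -2, 3, -2, 5; Σd² = 98
ρ = 1 − 6Σd² / [n(n²−1)] = 1 − 6×98 / (7×48) = 1 − 588/336 ≈ -0.750

-0.750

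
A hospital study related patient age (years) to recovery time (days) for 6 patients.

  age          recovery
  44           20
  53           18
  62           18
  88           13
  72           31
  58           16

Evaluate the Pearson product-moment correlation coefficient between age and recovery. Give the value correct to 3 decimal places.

-0.073

n = 6, Σx = 377, Σy = 116, Σx² = 24881, Σy² = 2434, Σxy = 7254
nΣxy − ΣxΣy = 43524 − 43732 = -208
nΣx² − (Σx)² = 149286 − 142129 = 7157; nΣy² − (Σy)² = 14604 − 13456 = 1148
r = -208 / √(7157 × 1148) = -208 / 2866.3977 ≈ -0.073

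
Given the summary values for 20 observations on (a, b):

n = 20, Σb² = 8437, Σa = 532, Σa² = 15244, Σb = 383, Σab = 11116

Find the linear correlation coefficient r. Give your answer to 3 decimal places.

r = (nΣab − ΣaΣb) / √[(nΣa² − (Σa)²)(nΣb² − (Σb)²)]
Numerator: 20×11116 − 532×383 = 18564
Denominator: √[(304880 − 283024)(168740 − 146689)] = √[21856 × 22051] = 21953.2835
r = 18564 / 21953.2835 ≈ 0.846

0.846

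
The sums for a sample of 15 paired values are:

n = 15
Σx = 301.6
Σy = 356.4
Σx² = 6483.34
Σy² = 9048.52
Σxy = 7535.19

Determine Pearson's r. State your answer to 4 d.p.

r = (nΣxy − ΣxΣy) / √[(nΣx² − (Σx)²)(nΣy² − (Σy)²)]
Numerator: 15×7535.19 − 301.6×356.4 = 5537.61
Denominator: √[(97250.1 − 90962.56)(135727.8 − 127020.96)] = √[6287.54 × 8706.84] = 7398.9597
r = 5537.61 / 7398.9597 ≈ 0.7484

0.7484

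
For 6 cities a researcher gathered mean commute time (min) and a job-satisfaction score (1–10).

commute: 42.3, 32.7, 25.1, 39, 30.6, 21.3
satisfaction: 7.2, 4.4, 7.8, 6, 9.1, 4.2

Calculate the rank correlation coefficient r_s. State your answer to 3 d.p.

Rank commute: 6, 4, 2, 5, 3, 1
Rank satisfaction: 4, 2, 5, 3, 6, 1
d = rank(commute) − rank(satisfaction): 2, 2, -3, 2, -3, 0; Σd² = 30
ρ = 1 − 6Σd² / [n(n²−1)] = 1 − 6×30 / (6×35) = 1 − 180/210 ≈ 0.143

0.143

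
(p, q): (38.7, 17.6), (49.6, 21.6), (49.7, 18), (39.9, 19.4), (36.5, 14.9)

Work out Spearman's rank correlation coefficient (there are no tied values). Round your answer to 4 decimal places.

Rank p: 2, 4, 5, 3, 1
Rank q: 2, 5, 3, 4, 1
d = rank(p) − rank(q): 0, -1, 2, -1, 0; Σd² = 6
ρ = 1 − 6Σd² / [n(n²−1)] = 1 − 6×6 / (5×24) = 1 − 36/120 ≈ 0.7000

0.7000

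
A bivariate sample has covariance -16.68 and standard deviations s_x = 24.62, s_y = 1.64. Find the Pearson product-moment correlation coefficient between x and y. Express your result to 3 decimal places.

r = Cov(x,y) / (s_x · s_y) = -16.68 / (24.62 × 1.64)
  = -16.68 / 40.3768 ≈ -0.413

-0.413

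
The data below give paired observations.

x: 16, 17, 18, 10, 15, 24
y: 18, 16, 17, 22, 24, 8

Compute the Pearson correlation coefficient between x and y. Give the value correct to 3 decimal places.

-0.884

n = 6, Σx = 100, Σy = 105, Σx² = 1770, Σy² = 1993, Σxy = 1638
nΣxy − ΣxΣy = 9828 − 10500 = -672
nΣx² − (Σx)² = 10620 − 10000 = 620; nΣy² − (Σy)² = 11958 − 11025 = 933
r = -672 / √(620 × 933) = -672 / 760.5656 ≈ -0.884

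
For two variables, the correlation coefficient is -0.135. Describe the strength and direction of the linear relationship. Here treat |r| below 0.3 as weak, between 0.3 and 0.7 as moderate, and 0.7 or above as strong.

weak negative

r = -0.135 < 0 so the relationship is negative.
|r| = 0.135, which falls in the weak range.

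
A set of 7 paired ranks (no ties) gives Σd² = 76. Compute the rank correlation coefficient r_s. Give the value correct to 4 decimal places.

ρ = 1 − 6Σd² / [n(n²−1)] = 1 − 6×76 / (7×48)
  = 1 − 456/336 = 1 − 1.35714 ≈ -0.3571

-0.3571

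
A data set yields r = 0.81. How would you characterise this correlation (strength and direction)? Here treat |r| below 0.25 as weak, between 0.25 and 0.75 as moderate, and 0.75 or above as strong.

strong positive

r = 0.81 > 0 so the relationship is positive.
|r| = 0.81, which falls in the strong range.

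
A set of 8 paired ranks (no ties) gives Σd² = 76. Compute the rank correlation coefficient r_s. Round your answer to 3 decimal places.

ρ = 1 − 6Σd² / [n(n²−1)] = 1 − 6×76 / (8×63)
  = 1 − 456/504 = 1 − 0.9048 ≈ 0.095

0.095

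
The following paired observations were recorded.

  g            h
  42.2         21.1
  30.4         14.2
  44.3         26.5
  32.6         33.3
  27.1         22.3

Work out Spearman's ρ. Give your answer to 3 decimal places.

Rank g: 4, 2, 5, 3, 1
Rank h: 2, 1, 4, 5, 3
d = rank(g) − rank(h): 2, 1, 1, -2, -2; Σd² = 14
ρ = 1 − 6Σd² / [n(n²−1)] = 1 − 6×14 / (5×24) = 1 − 84/120 ≈ 0.300

0.300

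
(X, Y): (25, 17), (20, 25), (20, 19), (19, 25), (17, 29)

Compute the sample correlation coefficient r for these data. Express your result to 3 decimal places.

n = 5, ΣX = 101, ΣY = 115, ΣX² = 2075, ΣY² = 2741, ΣXY = 2273
nΣXY − ΣXΣY = 11365 − 11615 = -250
nΣX² − (ΣX)² = 10375 − 10201 = 174; nΣY² − (ΣY)² = 13705 − 13225 = 480
r = -250 / √(174 × 480) = -250 / 288.9983 ≈ -0.865

-0.865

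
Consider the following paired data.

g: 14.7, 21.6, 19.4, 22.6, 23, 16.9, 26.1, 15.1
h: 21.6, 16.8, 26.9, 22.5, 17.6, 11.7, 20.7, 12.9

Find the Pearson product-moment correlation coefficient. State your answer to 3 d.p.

0.313

n = 8, Σg = 159.4, Σh = 150.7, Σg² = 3293.6, Σh² = 3020.21, Σgh = 3048.35
nΣgh − ΣgΣh = 24386.8 − 24021.58 = 365.22
nΣg² − (Σg)² = 26348.8 − 25408.36 = 940.44; nΣh² − (Σh)² = 24161.68 − 22710.49 = 1451.19
r = 365.22 / √(940.44 × 1451.19) = 365.22 / 1168.2282 ≈ 0.313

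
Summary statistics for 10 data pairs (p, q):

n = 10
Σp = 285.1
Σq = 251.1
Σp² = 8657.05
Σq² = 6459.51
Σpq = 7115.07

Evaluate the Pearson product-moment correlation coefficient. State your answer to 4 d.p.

-0.1533

r = (nΣpq − ΣpΣq) / √[(nΣp² − (Σp)²)(nΣq² − (Σq)²)]
Numerator: 10×7115.07 − 285.1×251.1 = -437.91
Denominator: √[(86570.5 − 81282.01)(64595.1 − 63051.21)] = √[5288.49 × 1543.89] = 2857.4196
r = -437.91 / 2857.4196 ≈ -0.1533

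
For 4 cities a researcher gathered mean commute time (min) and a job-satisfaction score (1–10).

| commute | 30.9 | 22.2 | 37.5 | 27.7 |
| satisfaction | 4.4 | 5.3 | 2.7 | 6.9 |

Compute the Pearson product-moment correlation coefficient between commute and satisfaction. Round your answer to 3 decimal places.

n = 4, Σx = 118.3, Σy = 19.3, Σx² = 3621.19, Σy² = 102.35, Σxy = 546
nΣxy − ΣxΣy = 2184 − 2283.19 = -99.19
nΣx² − (Σx)² = 14484.76 − 13994.89 = 489.87; nΣy² − (Σy)² = 409.4 − 372.49 = 36.91
r = -99.19 / √(489.87 × 36.91) = -99.19 / 134.4660 ≈ -0.738

-0.738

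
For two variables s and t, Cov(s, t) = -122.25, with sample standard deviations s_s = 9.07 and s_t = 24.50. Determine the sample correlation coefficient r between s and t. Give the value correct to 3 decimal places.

r = Cov(s,t) / (s_s · s_t) = -122.25 / (9.07 × 24.50)
  = -122.25 / 222.2150 ≈ -0.550

-0.550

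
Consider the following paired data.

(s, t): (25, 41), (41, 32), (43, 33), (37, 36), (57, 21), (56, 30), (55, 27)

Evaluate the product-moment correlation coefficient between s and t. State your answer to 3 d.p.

n = 7, Σs = 314, Σt = 220, Σs² = 14934, Σt² = 7160, Σst = 9450
nΣst − ΣsΣt = 66150 − 69080 = -2930
nΣs² − (Σs)² = 104538 − 98596 = 5942; nΣt² − (Σt)² = 50120 − 48400 = 1720
r = -2930 / √(5942 × 1720) = -2930 / 3196.9110 ≈ -0.917

-0.917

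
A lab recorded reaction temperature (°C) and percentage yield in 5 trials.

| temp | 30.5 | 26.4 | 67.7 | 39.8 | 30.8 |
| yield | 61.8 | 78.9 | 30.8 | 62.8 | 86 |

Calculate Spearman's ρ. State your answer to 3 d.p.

Rank temp: 2, 1, 5, 4, 3
Rank yield: 2, 4, 1, 3, 5
d = rank(temp) − rank(yield): 0, -3, 4, 1, -2; Σd² = 30
ρ = 1 − 6Σd² / [n(n²−1)] = 1 − 6×30 / (5×24) = 1 − 180/120 ≈ -0.500

-0.500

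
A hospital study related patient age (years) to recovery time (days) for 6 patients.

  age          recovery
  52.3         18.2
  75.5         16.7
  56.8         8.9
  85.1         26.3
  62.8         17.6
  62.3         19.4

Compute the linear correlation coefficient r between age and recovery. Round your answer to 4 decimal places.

0.6529

n = 6, Σx = 394.8, Σy = 107.1, Σx² = 26728.92, Σy² = 2067.15, Σxy = 7270.26
nΣxy − ΣxΣy = 43621.56 − 42283.08 = 1338.48
nΣx² − (Σx)² = 160373.52 − 155867.04 = 4506.48; nΣy² − (Σy)² = 12402.9 − 11470.41 = 932.49
r = 1338.48 / √(4506.48 × 932.49) = 1338.48 / 2049.9384 ≈ 0.6529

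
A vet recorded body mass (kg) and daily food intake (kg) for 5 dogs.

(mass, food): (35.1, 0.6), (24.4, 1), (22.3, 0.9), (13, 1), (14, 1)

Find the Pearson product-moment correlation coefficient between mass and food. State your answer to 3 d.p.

-0.867

n = 5, Σx = 108.8, Σy = 4.5, Σx² = 2689.66, Σy² = 4.17, Σxy = 92.53
nΣxy − ΣxΣy = 462.65 − 489.6 = -26.95
nΣx² − (Σx)² = 13448.3 − 11837.44 = 1610.86; nΣy² − (Σy)² = 20.85 − 20.25 = 0.6
r = -26.95 / √(1610.86 × 0.6) = -26.95 / 31.0888 ≈ -0.867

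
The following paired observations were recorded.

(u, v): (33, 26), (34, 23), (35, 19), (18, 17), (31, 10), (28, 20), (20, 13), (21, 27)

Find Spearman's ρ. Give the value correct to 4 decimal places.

Rank u: 6, 7, 8, 1, 5, 4, 2, 3
Rank v: 7, 6, 4, 3, 1, 5, 2, 8
d = rank(u) − rank(v): -1, 1, 4, -2, 4, -1, 0, -5; Σd² = 64
ρ = 1 − 6Σd² / [n(n²−1)] = 1 − 6×64 / (8×63) = 1 − 384/504 ≈ 0.2381

0.2381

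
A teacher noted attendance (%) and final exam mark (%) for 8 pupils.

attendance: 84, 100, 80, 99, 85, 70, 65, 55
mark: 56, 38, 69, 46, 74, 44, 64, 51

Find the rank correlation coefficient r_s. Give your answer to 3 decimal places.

Rank attendance: 5, 8, 4, 7, 6, 3, 2, 1
Rank mark: 5, 1, 7, 3, 8, 2, 6, 4
d = rank(attendance) − rank(mark): 0, 7, -3, 4, -2, 1, -4, -3; Σd² = 104
ρ = 1 − 6Σd² / [n(n²−1)] = 1 − 6×104 / (8×63) = 1 − 624/504 ≈ -0.238

-0.238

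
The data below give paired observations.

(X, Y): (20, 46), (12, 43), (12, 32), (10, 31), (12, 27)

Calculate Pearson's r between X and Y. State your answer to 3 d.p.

n = 5, ΣX = 66, ΣY = 179, ΣX² = 932, ΣY² = 6679, ΣXY = 2454
nΣXY − ΣXΣY = 12270 − 11814 = 456
nΣX² − (ΣX)² = 4660 − 4356 = 304; nΣY² − (ΣY)² = 33395 − 32041 = 1354
r = 456 / √(304 × 1354) = 456 / 641.5731 ≈ 0.711

0.711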